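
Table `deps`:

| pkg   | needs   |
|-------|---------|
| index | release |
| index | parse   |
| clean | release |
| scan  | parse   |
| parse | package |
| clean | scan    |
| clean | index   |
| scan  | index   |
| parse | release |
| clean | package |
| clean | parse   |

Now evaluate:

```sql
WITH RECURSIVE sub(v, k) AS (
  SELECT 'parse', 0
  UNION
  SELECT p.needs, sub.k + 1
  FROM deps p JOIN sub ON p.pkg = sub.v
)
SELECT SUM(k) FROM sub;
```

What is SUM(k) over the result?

Base: (parse, k=0).
Iteration 1: edges from {parse} -> (package, k=1), (release, k=1).
Iteration 2: no outgoing edges from {package,release}; recursion stops.
SUM(k) = 0 + 1 + 1 = 2.

2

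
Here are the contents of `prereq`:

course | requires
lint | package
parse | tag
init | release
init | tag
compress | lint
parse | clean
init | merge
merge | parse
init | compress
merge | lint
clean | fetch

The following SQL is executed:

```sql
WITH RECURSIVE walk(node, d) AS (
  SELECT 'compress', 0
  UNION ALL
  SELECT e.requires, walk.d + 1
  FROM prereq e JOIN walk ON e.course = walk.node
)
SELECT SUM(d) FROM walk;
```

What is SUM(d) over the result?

3

Base: (compress, d=0).
Iteration 1: edges from {compress} -> (lint, d=1).
Iteration 2: edges from {lint} -> (package, d=2).
Iteration 3: no outgoing edges from {package}; recursion stops.
SUM(d) = 0 + 1 + 2 = 3.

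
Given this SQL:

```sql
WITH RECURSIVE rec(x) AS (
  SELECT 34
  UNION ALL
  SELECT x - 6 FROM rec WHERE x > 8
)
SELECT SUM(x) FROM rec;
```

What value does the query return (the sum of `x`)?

114

Base: x=34.
Iteration 1: 34 > 8 holds -> x = 34 - 6 = 28.
Iteration 2: 28 > 8 holds -> x = 28 - 6 = 22.
Iteration 3: 22 > 8 holds -> x = 22 - 6 = 16.
Iteration 4: 16 > 8 holds -> x = 16 - 6 = 10.
Iteration 5: 10 > 8 holds -> x = 10 - 6 = 4.
Iteration 6: 4 > 8 fails; recursion stops.
SUM(x) = 34 + 28 + 22 + 16 + 10 + 4 = 114.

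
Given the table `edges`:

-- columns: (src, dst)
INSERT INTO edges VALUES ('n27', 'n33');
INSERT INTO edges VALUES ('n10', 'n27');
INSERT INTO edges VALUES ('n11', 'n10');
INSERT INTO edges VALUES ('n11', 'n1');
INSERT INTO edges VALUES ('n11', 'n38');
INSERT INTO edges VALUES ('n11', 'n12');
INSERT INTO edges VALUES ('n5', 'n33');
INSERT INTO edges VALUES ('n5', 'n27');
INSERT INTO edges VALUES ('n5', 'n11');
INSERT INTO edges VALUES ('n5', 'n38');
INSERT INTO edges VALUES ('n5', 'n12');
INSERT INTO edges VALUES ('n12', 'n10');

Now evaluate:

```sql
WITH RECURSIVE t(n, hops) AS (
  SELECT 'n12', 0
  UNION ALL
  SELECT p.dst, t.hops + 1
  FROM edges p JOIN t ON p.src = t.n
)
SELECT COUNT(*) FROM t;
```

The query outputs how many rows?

Base: (n12, hops=0).
Iteration 1: edges from {n12} -> (n10, hops=1).
Iteration 2: edges from {n10} -> (n27, hops=2).
Iteration 3: edges from {n27} -> (n33, hops=3).
Iteration 4: no outgoing edges from {n33}; recursion stops.
Total rows emitted: 4.

4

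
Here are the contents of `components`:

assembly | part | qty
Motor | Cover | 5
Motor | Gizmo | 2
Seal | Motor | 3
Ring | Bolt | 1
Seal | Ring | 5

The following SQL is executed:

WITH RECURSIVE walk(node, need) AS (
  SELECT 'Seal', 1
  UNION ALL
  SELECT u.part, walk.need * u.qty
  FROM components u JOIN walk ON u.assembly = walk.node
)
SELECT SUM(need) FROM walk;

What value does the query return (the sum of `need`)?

Base: (Seal, need=1).
Iteration 1: components of {Seal} -> Motor = 1*3 = 3, Ring = 1*5 = 5.
Iteration 2: components of {Motor,Ring} -> Bolt = 5*1 = 5, Cover = 3*5 = 15, Gizmo = 3*2 = 6.
Iteration 3: no further components; recursion stops.
SUM(need) = 1 + 5 + 3 + 5 + 6 + 15 = 35.

35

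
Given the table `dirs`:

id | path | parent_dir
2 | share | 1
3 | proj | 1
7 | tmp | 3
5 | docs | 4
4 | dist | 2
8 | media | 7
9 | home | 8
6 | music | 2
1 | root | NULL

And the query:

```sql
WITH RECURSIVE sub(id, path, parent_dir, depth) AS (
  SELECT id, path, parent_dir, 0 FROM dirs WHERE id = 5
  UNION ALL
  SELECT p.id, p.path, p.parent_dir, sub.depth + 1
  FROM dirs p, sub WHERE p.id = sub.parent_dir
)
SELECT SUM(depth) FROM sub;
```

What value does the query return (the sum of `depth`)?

Base: id=5 (docs), parent_dir=4, depth 0.
Iteration 1: join on id=4 -> dist (id 4, parent_dir=2, depth 1).
Iteration 2: join on id=2 -> share (id 2, parent_dir=1, depth 2).
Iteration 3: join on id=1 -> root (id 1, parent_dir=NULL, depth 3).
Iteration 4: parent_dir is NULL; no match; recursion stops.
SUM(depth) = 0 + 1 + 2 + 3 = 6.

6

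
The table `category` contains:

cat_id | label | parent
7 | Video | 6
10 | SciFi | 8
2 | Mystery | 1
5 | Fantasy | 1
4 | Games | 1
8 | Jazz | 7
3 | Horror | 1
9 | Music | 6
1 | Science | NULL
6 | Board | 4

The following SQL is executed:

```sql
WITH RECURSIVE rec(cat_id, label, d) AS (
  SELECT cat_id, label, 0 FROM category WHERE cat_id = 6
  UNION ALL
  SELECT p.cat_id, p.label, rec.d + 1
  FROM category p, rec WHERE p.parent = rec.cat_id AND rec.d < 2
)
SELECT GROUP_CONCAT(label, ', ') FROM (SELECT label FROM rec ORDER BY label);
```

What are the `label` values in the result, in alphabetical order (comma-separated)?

Board, Jazz, Music, Video

Base: cat_id=6 (Board) at d 0.
Iteration 1: rows with parent in {6} -> Video (id 7, d 1), Music (id 9, d 1).
Iteration 2: rows with parent in {7,9} -> Jazz (id 8, d 2).
Iteration 3: d < 2 fails for all current rows; recursion stops.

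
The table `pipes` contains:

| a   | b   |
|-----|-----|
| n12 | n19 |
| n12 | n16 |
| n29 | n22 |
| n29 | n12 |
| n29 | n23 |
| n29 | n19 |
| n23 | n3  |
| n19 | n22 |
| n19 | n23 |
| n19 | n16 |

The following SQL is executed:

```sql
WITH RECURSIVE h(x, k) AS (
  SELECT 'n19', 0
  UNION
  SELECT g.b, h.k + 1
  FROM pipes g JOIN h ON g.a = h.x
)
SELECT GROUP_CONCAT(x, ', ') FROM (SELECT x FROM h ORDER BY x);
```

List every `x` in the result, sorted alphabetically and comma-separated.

n16, n19, n22, n23, n3

Base: (n19, k=0).
Iteration 1: edges from {n19} -> (n16, k=1), (n22, k=1), (n23, k=1).
Iteration 2: edges from {n16,n22,n23} -> (n3, k=2).
Iteration 3: no outgoing edges from {n3}; recursion stops.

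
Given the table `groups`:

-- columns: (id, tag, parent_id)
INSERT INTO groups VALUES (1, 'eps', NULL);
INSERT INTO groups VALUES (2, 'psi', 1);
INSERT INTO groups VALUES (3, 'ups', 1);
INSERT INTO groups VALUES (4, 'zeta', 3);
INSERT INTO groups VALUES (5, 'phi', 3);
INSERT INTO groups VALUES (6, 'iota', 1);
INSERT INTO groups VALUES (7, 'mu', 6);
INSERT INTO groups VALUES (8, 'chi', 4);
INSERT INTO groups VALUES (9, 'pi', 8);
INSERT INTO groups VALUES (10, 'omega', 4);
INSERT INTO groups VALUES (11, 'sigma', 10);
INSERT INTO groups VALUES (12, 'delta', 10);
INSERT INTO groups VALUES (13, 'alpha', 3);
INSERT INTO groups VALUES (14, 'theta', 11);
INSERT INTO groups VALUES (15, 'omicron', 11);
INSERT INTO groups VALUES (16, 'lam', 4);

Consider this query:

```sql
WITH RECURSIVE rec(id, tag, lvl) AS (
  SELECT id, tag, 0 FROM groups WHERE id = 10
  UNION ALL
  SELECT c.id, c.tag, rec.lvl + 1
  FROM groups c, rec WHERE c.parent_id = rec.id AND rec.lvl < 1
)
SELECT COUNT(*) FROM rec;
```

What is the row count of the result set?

3

Base: id=10 (omega) at lvl 0.
Iteration 1: rows with parent_id in {10} -> sigma (id 11, lvl 1), delta (id 12, lvl 1).
Iteration 2: lvl < 1 fails for all current rows; recursion stops.
Total rows emitted: 3.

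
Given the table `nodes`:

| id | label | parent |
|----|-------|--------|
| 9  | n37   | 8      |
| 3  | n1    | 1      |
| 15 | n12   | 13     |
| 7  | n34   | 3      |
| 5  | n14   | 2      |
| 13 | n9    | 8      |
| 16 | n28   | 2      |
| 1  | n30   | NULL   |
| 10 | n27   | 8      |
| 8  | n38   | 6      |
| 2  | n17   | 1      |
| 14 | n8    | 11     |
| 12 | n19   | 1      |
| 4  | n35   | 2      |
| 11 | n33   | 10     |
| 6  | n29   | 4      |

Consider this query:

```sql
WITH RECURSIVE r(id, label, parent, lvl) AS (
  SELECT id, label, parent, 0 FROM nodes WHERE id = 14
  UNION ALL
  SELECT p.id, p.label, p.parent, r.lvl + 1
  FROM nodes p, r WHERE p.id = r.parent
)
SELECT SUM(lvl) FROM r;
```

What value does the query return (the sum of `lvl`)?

28

Base: id=14 (n8), parent=11, lvl 0.
Iteration 1: join on id=11 -> n33 (id 11, parent=10, lvl 1).
Iteration 2: join on id=10 -> n27 (id 10, parent=8, lvl 2).
Iteration 3: join on id=8 -> n38 (id 8, parent=6, lvl 3).
Iteration 4: join on id=6 -> n29 (id 6, parent=4, lvl 4).
Iteration 5: join on id=4 -> n35 (id 4, parent=2, lvl 5).
Iteration 6: join on id=2 -> n17 (id 2, parent=1, lvl 6).
Iteration 7: join on id=1 -> n30 (id 1, parent=NULL, lvl 7).
Iteration 8: parent is NULL; no match; recursion stops.
SUM(lvl) = 0 + 1 + 2 + 3 + 4 + 5 + 6 + 7 = 28.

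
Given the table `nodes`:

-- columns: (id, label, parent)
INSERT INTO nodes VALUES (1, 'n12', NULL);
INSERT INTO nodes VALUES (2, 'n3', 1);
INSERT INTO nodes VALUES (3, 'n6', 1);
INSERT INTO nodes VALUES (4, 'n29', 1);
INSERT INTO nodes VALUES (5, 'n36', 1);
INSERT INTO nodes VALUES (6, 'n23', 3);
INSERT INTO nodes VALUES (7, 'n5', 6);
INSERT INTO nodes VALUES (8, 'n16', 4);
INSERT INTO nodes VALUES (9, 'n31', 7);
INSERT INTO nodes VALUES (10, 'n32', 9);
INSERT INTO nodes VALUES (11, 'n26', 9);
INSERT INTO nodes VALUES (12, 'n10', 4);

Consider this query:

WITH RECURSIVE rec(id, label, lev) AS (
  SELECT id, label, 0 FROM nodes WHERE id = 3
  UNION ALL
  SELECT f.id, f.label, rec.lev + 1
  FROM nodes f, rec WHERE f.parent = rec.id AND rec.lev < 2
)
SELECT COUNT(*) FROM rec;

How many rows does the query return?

3

Base: id=3 (n6) at lev 0.
Iteration 1: rows with parent in {3} -> n23 (id 6, lev 1).
Iteration 2: rows with parent in {6} -> n5 (id 7, lev 2).
Iteration 3: lev < 2 fails for all current rows; recursion stops.
Total rows emitted: 3.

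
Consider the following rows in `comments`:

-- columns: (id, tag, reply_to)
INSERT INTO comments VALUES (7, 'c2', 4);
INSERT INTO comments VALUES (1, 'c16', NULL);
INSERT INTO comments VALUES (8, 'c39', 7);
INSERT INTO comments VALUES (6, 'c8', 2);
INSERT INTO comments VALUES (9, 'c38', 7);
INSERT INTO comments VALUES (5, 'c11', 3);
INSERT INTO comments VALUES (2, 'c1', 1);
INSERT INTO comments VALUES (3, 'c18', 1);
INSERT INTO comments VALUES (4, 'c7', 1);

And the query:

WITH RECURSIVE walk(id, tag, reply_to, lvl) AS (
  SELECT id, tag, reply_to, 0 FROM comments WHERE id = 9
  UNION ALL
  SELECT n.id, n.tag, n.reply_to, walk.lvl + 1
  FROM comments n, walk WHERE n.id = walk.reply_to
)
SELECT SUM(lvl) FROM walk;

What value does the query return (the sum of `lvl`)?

6

Base: id=9 (c38), reply_to=7, lvl 0.
Iteration 1: join on id=7 -> c2 (id 7, reply_to=4, lvl 1).
Iteration 2: join on id=4 -> c7 (id 4, reply_to=1, lvl 2).
Iteration 3: join on id=1 -> c16 (id 1, reply_to=NULL, lvl 3).
Iteration 4: reply_to is NULL; no match; recursion stops.
SUM(lvl) = 0 + 1 + 2 + 3 = 6.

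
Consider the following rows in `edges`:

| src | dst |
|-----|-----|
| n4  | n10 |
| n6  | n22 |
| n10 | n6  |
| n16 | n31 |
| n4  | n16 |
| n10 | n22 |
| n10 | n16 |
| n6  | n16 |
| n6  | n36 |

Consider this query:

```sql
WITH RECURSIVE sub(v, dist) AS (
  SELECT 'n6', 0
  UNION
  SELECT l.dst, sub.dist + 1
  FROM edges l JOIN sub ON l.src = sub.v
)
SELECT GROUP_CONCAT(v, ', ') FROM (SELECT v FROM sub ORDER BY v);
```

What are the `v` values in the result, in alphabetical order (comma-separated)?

n16, n22, n31, n36, n6

Base: (n6, dist=0).
Iteration 1: edges from {n6} -> (n16, dist=1), (n22, dist=1), (n36, dist=1).
Iteration 2: edges from {n16,n22,n36} -> (n31, dist=2).
Iteration 3: no outgoing edges from {n31}; recursion stops.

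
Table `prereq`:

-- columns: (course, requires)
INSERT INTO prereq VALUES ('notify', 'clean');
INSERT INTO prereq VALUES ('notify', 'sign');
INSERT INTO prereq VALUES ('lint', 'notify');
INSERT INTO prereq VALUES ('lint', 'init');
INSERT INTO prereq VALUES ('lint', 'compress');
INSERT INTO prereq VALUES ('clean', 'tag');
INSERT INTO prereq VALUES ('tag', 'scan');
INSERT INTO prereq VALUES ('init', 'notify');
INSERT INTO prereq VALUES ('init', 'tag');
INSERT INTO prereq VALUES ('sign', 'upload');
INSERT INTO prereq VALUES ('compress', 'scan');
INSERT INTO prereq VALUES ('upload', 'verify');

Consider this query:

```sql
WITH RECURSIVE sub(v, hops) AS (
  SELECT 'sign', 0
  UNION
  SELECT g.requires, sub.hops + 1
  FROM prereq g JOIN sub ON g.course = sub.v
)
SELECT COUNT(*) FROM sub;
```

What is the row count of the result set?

Base: (sign, hops=0).
Iteration 1: edges from {sign} -> (upload, hops=1).
Iteration 2: edges from {upload} -> (verify, hops=2).
Iteration 3: no outgoing edges from {verify}; recursion stops.
Total rows emitted: 3.

3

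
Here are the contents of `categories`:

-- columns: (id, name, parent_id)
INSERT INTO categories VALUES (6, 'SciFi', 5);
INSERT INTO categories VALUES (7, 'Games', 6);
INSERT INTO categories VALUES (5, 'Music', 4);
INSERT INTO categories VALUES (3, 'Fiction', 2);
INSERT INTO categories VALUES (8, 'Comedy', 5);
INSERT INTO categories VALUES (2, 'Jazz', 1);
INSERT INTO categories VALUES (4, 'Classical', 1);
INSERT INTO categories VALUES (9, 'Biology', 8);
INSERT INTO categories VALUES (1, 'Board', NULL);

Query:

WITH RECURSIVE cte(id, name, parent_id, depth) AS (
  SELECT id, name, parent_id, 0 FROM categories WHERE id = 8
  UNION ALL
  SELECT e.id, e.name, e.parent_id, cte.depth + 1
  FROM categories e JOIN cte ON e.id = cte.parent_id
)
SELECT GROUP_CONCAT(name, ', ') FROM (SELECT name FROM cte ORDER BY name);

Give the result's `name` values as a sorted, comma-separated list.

Base: id=8 (Comedy), parent_id=5, depth 0.
Iteration 1: join on id=5 -> Music (id 5, parent_id=4, depth 1).
Iteration 2: join on id=4 -> Classical (id 4, parent_id=1, depth 2).
Iteration 3: join on id=1 -> Board (id 1, parent_id=NULL, depth 3).
Iteration 4: parent_id is NULL; no match; recursion stops.

Board, Classical, Comedy, Music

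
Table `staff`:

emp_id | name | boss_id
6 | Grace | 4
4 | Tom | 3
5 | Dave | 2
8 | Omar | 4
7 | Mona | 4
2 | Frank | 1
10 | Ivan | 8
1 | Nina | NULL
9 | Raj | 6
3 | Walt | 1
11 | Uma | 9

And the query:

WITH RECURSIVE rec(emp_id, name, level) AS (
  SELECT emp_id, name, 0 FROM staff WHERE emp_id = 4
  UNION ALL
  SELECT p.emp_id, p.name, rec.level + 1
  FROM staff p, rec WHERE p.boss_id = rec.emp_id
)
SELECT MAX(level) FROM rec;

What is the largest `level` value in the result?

3

Base: emp_id=4 (Tom) at level 0.
Iteration 1: rows with boss_id in {4} -> Grace (id 6, level 1), Mona (id 7, level 1), Omar (id 8, level 1).
Iteration 2: rows with boss_id in {6,7,8} -> Raj (id 9, level 2), Ivan (id 10, level 2).
Iteration 3: rows with boss_id in {9,10} -> Uma (id 11, level 3).
Iteration 4: no rows with boss_id in {11}; recursion stops.
level values: 0, 1, 1, 1, 2, 2, 3; the maximum is 3.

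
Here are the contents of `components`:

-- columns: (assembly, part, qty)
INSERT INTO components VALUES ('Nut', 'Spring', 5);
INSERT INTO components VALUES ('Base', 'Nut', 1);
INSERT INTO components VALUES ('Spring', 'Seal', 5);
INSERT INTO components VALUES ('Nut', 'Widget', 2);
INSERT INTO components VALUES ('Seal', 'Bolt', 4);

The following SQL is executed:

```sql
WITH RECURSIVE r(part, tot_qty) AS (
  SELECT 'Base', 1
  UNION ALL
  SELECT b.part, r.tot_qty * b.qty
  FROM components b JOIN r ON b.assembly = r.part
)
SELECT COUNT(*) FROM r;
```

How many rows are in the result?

Base: (Base, tot_qty=1).
Iteration 1: components of {Base} -> Nut = 1*1 = 1.
Iteration 2: components of {Nut} -> Spring = 1*5 = 5, Widget = 1*2 = 2.
Iteration 3: components of {Spring,Widget} -> Seal = 5*5 = 25.
Iteration 4: components of {Seal} -> Bolt = 25*4 = 100.
Iteration 5: no further components; recursion stops.
Total rows emitted: 6.

6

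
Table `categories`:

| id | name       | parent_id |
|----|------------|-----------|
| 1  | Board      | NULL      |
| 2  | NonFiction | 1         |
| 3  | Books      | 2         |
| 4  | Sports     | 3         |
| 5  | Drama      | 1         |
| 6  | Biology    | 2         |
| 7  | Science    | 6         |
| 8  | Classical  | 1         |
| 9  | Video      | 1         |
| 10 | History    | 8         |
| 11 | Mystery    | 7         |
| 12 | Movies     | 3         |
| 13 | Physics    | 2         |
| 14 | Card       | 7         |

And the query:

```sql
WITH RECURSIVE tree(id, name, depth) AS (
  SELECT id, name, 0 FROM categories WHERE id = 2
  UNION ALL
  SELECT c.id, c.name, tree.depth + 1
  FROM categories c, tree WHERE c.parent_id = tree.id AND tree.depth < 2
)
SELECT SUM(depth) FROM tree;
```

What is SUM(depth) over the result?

Base: id=2 (NonFiction) at depth 0.
Iteration 1: rows with parent_id in {2} -> Books (id 3, depth 1), Biology (id 6, depth 1), Physics (id 13, depth 1).
Iteration 2: rows with parent_id in {3,6,13} -> Sports (id 4, depth 2), Science (id 7, depth 2), Movies (id 12, depth 2).
Iteration 3: depth < 2 fails for all current rows; recursion stops.
SUM(depth) = 0 + 1 + 1 + 1 + 2 + 2 + 2 = 9.

9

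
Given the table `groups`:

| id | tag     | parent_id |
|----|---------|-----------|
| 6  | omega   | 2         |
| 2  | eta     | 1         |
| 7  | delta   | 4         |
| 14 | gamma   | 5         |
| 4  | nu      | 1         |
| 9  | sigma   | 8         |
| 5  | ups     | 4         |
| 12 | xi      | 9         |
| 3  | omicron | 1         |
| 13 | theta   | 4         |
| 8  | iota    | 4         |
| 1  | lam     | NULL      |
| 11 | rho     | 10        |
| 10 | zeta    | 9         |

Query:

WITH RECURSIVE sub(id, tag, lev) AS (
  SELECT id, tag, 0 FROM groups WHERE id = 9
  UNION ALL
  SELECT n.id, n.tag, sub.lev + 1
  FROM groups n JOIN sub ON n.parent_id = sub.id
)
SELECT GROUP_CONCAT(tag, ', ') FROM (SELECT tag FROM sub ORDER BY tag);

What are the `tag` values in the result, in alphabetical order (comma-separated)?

rho, sigma, xi, zeta

Base: id=9 (sigma) at lev 0.
Iteration 1: rows with parent_id in {9} -> zeta (id 10, lev 1), xi (id 12, lev 1).
Iteration 2: rows with parent_id in {10,12} -> rho (id 11, lev 2).
Iteration 3: no rows with parent_id in {11}; recursion stops.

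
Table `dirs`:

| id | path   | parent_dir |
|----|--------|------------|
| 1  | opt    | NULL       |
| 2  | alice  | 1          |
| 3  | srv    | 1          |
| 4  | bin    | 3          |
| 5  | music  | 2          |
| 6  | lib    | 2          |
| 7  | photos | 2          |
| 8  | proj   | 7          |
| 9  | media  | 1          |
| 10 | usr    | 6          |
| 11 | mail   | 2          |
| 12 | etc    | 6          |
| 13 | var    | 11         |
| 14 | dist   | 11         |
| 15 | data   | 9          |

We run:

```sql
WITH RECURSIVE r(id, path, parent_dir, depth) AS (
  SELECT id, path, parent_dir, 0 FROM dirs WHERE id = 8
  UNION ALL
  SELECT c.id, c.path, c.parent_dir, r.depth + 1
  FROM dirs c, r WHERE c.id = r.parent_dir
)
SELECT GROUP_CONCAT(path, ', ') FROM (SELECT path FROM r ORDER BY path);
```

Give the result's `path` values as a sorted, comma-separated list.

Base: id=8 (proj), parent_dir=7, depth 0.
Iteration 1: join on id=7 -> photos (id 7, parent_dir=2, depth 1).
Iteration 2: join on id=2 -> alice (id 2, parent_dir=1, depth 2).
Iteration 3: join on id=1 -> opt (id 1, parent_dir=NULL, depth 3).
Iteration 4: parent_dir is NULL; no match; recursion stops.

alice, opt, photos, proj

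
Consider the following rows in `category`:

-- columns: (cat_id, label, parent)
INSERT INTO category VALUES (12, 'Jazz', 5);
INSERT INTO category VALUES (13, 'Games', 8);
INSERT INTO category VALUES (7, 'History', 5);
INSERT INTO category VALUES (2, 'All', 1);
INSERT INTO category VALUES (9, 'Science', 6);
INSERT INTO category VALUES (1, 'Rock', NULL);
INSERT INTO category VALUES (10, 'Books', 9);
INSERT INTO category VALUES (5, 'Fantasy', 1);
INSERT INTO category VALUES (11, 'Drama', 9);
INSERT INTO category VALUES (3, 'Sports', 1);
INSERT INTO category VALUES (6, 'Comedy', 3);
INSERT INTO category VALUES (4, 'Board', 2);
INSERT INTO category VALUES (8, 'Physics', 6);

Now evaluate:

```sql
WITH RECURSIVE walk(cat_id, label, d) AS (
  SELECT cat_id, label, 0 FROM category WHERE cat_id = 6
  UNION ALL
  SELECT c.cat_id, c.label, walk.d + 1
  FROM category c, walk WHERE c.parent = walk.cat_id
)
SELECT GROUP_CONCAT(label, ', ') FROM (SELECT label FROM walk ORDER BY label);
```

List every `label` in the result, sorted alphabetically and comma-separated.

Base: cat_id=6 (Comedy) at d 0.
Iteration 1: rows with parent in {6} -> Physics (id 8, d 1), Science (id 9, d 1).
Iteration 2: rows with parent in {8,9} -> Books (id 10, d 2), Drama (id 11, d 2), Games (id 13, d 2).
Iteration 3: no rows with parent in {10,11,13}; recursion stops.

Books, Comedy, Drama, Games, Physics, Science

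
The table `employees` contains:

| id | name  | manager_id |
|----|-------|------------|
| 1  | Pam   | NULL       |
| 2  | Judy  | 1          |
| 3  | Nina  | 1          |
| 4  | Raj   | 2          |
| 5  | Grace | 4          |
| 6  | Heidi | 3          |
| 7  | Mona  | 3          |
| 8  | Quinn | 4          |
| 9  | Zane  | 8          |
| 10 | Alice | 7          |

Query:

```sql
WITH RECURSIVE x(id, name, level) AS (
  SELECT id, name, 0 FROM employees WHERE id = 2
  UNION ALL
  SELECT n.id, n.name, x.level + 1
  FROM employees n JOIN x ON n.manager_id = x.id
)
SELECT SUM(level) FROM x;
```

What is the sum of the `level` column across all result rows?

Base: id=2 (Judy) at level 0.
Iteration 1: rows with manager_id in {2} -> Raj (id 4, level 1).
Iteration 2: rows with manager_id in {4} -> Grace (id 5, level 2), Quinn (id 8, level 2).
Iteration 3: rows with manager_id in {5,8} -> Zane (id 9, level 3).
Iteration 4: no rows with manager_id in {9}; recursion stops.
SUM(level) = 0 + 1 + 2 + 2 + 3 = 8.

8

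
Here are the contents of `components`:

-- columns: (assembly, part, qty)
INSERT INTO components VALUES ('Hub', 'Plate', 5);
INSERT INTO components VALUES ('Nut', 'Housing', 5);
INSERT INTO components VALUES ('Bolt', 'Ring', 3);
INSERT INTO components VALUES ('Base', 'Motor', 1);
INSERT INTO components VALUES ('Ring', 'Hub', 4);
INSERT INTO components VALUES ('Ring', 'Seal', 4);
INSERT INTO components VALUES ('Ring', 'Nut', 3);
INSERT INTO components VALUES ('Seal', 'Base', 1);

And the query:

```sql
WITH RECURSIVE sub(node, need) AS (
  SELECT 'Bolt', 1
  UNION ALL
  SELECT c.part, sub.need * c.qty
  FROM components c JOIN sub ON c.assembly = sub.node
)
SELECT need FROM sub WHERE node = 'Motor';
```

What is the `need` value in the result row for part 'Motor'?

Base: (Bolt, need=1).
Iteration 1: components of {Bolt} -> Ring = 1*3 = 3.
Iteration 2: components of {Ring} -> Hub = 3*4 = 12, Nut = 3*3 = 9, Seal = 3*4 = 12.
Iteration 3: components of {Hub,Nut,Seal} -> Base = 12*1 = 12, Housing = 9*5 = 45, Plate = 12*5 = 60.
Iteration 4: components of {Base,Housing,Plate} -> Motor = 12*1 = 12.
Iteration 5: no further components; recursion stops.

12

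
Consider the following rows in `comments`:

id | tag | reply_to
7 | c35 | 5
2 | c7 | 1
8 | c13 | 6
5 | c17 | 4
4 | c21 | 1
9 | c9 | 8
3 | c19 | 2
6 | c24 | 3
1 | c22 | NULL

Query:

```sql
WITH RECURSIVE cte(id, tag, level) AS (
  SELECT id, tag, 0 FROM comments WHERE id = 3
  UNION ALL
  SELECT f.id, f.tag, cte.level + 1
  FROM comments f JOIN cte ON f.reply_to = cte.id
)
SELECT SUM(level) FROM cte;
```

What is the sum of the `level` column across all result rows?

Base: id=3 (c19) at level 0.
Iteration 1: rows with reply_to in {3} -> c24 (id 6, level 1).
Iteration 2: rows with reply_to in {6} -> c13 (id 8, level 2).
Iteration 3: rows with reply_to in {8} -> c9 (id 9, level 3).
Iteration 4: no rows with reply_to in {9}; recursion stops.
SUM(level) = 0 + 1 + 2 + 3 = 6.

6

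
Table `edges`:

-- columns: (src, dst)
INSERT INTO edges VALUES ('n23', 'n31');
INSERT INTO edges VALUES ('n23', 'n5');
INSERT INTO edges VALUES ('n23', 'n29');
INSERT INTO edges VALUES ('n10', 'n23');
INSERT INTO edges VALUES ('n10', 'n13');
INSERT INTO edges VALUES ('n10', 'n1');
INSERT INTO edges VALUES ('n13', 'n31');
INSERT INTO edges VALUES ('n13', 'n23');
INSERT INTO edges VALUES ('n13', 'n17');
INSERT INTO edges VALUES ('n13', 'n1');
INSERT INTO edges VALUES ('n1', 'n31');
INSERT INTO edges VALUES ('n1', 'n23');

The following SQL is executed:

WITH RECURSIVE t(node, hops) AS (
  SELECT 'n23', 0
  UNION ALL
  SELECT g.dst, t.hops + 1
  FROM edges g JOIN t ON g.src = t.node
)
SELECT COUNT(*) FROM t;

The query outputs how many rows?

4

Base: (n23, hops=0).
Iteration 1: edges from {n23} -> (n29, hops=1), (n31, hops=1), (n5, hops=1).
Iteration 2: no outgoing edges from {n29,n31,n5}; recursion stops.
Total rows emitted: 4.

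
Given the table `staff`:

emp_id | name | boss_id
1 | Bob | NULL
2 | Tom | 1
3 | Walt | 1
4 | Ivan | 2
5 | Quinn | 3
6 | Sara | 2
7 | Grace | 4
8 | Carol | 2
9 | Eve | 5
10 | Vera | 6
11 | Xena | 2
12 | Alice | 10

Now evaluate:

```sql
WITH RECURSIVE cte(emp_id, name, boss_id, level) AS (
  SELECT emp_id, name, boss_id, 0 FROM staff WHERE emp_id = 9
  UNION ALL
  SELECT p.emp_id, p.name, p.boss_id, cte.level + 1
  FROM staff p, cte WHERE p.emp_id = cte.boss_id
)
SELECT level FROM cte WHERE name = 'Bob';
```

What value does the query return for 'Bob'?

Base: emp_id=9 (Eve), boss_id=5, level 0.
Iteration 1: join on emp_id=5 -> Quinn (id 5, boss_id=3, level 1).
Iteration 2: join on emp_id=3 -> Walt (id 3, boss_id=1, level 2).
Iteration 3: join on emp_id=1 -> Bob (id 1, boss_id=NULL, level 3).
Iteration 4: boss_id is NULL; no match; recursion stops.

3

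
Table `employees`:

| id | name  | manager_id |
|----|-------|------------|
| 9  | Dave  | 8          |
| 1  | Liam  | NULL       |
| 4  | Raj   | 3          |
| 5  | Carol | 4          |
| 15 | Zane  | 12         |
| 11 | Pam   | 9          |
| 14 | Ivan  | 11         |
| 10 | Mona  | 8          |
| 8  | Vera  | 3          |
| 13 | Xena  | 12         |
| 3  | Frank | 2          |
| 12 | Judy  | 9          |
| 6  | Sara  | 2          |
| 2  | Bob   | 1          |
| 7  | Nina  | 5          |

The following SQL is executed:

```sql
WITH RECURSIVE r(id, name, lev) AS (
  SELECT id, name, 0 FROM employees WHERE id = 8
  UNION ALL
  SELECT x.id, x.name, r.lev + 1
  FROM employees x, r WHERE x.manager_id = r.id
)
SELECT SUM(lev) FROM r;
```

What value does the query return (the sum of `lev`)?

Base: id=8 (Vera) at lev 0.
Iteration 1: rows with manager_id in {8} -> Dave (id 9, lev 1), Mona (id 10, lev 1).
Iteration 2: rows with manager_id in {9,10} -> Pam (id 11, lev 2), Judy (id 12, lev 2).
Iteration 3: rows with manager_id in {11,12} -> Xena (id 13, lev 3), Ivan (id 14, lev 3), Zane (id 15, lev 3).
Iteration 4: no rows with manager_id in {13,14,15}; recursion stops.
SUM(lev) = 0 + 1 + 1 + 2 + 2 + 3 + 3 + 3 = 15.

15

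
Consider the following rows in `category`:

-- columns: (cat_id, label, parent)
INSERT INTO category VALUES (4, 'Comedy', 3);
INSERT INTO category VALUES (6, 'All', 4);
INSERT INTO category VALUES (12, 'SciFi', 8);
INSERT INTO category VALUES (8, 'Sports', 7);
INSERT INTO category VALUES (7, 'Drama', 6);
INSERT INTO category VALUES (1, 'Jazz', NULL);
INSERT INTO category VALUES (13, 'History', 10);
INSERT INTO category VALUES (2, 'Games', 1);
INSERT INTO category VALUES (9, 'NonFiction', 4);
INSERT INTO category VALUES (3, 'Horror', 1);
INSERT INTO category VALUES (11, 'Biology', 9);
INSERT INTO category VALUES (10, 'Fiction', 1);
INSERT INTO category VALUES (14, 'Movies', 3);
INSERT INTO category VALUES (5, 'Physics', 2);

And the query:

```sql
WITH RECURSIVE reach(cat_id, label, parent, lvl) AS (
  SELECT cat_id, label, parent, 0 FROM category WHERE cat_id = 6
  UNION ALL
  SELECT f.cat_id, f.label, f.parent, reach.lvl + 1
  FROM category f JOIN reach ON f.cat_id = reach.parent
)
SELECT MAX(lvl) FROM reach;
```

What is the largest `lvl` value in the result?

3

Base: cat_id=6 (All), parent=4, lvl 0.
Iteration 1: join on cat_id=4 -> Comedy (id 4, parent=3, lvl 1).
Iteration 2: join on cat_id=3 -> Horror (id 3, parent=1, lvl 2).
Iteration 3: join on cat_id=1 -> Jazz (id 1, parent=NULL, lvl 3).
Iteration 4: parent is NULL; no match; recursion stops.
lvl values: 0, 1, 2, 3; the maximum is 3.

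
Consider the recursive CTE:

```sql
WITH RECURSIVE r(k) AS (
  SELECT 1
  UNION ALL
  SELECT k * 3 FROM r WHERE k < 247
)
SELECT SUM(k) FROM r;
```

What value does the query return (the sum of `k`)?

Base: k=1.
Iteration 1: 1 < 247 holds -> k = 1 * 3 = 3.
Iteration 2: 3 < 247 holds -> k = 3 * 3 = 9.
Iteration 3: 9 < 247 holds -> k = 9 * 3 = 27.
Iteration 4: 27 < 247 holds -> k = 27 * 3 = 81.
Iteration 5: 81 < 247 holds -> k = 81 * 3 = 243.
Iteration 6: 243 < 247 holds -> k = 243 * 3 = 729.
Iteration 7: 729 < 247 fails; recursion stops.
SUM(k) = 1 + 3 + 9 + 27 + 81 + 243 + 729 = 1093.

1093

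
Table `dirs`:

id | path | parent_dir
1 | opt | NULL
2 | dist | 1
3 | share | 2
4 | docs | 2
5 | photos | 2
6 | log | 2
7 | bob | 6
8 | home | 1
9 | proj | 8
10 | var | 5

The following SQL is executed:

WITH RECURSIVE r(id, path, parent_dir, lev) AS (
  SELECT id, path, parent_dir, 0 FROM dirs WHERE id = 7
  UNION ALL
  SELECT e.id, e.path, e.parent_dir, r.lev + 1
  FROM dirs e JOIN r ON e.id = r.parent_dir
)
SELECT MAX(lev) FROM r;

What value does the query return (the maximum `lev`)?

Base: id=7 (bob), parent_dir=6, lev 0.
Iteration 1: join on id=6 -> log (id 6, parent_dir=2, lev 1).
Iteration 2: join on id=2 -> dist (id 2, parent_dir=1, lev 2).
Iteration 3: join on id=1 -> opt (id 1, parent_dir=NULL, lev 3).
Iteration 4: parent_dir is NULL; no match; recursion stops.
lev values: 0, 1, 2, 3; the maximum is 3.

3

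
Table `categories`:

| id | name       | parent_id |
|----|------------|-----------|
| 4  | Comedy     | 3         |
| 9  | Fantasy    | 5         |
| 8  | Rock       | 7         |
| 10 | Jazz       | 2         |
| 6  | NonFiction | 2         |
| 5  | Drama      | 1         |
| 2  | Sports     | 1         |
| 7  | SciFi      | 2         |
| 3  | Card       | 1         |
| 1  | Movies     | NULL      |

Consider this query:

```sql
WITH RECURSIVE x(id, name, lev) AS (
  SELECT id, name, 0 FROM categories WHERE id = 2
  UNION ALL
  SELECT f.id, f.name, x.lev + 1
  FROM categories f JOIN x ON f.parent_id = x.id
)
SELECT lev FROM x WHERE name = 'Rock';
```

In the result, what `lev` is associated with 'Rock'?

Base: id=2 (Sports) at lev 0.
Iteration 1: rows with parent_id in {2} -> NonFiction (id 6, lev 1), SciFi (id 7, lev 1), Jazz (id 10, lev 1).
Iteration 2: rows with parent_id in {6,7,10} -> Rock (id 8, lev 2).
Iteration 3: no rows with parent_id in {8}; recursion stops.

2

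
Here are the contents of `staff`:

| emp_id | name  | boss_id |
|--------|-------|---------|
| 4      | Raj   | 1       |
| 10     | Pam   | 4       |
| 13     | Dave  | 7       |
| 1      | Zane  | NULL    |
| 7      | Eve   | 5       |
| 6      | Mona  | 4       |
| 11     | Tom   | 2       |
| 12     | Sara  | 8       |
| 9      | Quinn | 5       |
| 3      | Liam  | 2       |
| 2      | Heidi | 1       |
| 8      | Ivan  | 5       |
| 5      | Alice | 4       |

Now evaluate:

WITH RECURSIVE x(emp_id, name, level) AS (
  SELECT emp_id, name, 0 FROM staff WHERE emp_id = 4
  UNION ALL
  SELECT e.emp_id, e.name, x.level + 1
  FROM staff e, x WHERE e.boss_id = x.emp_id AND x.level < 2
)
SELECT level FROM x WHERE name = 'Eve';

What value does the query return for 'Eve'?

Base: emp_id=4 (Raj) at level 0.
Iteration 1: rows with boss_id in {4} -> Alice (id 5, level 1), Mona (id 6, level 1), Pam (id 10, level 1).
Iteration 2: rows with boss_id in {5,6,10} -> Eve (id 7, level 2), Ivan (id 8, level 2), Quinn (id 9, level 2).
Iteration 3: level < 2 fails for all current rows; recursion stops.

2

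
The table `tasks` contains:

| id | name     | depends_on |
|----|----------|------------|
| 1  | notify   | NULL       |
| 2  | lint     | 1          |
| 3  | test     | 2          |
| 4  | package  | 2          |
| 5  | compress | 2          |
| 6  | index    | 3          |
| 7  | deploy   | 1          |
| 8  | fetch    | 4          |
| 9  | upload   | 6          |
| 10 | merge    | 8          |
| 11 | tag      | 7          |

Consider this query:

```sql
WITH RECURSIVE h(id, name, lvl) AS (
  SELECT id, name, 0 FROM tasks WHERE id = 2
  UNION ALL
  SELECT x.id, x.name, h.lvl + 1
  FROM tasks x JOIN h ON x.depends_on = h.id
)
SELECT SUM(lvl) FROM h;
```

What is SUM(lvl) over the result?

Base: id=2 (lint) at lvl 0.
Iteration 1: rows with depends_on in {2} -> test (id 3, lvl 1), package (id 4, lvl 1), compress (id 5, lvl 1).
Iteration 2: rows with depends_on in {3,4,5} -> index (id 6, lvl 2), fetch (id 8, lvl 2).
Iteration 3: rows with depends_on in {6,8} -> upload (id 9, lvl 3), merge (id 10, lvl 3).
Iteration 4: no rows with depends_on in {9,10}; recursion stops.
SUM(lvl) = 0 + 1 + 1 + 1 + 2 + 2 + 3 + 3 = 13.

13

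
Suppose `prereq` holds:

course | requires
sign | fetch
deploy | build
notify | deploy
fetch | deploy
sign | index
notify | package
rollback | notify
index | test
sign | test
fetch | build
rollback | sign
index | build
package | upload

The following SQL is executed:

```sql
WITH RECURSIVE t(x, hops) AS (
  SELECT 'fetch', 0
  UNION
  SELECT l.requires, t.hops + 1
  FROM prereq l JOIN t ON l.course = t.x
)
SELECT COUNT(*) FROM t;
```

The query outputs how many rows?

Base: (fetch, hops=0).
Iteration 1: edges from {fetch} -> (build, hops=1), (deploy, hops=1).
Iteration 2: edges from {build,deploy} -> (build, hops=2).
Iteration 3: no outgoing edges from {build}; recursion stops.
Total rows emitted: 4.

4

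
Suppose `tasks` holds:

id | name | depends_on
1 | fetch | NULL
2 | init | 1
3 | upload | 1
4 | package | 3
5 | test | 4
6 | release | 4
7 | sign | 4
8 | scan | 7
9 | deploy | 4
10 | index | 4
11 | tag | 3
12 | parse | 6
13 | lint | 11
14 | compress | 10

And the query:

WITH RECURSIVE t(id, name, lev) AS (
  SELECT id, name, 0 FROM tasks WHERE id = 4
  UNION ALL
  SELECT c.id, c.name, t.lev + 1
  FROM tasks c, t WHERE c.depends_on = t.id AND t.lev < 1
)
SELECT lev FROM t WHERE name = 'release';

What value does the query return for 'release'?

1

Base: id=4 (package) at lev 0.
Iteration 1: rows with depends_on in {4} -> test (id 5, lev 1), release (id 6, lev 1), sign (id 7, lev 1), deploy (id 9, lev 1), index (id 10, lev 1).
Iteration 2: lev < 1 fails for all current rows; recursion stops.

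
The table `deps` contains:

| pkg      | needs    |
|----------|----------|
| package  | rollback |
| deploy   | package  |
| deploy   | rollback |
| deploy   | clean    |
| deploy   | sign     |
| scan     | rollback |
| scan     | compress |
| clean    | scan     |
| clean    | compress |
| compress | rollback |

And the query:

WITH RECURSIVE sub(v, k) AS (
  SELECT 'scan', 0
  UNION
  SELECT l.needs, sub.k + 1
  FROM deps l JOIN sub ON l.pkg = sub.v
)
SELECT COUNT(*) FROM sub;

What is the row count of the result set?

4

Base: (scan, k=0).
Iteration 1: edges from {scan} -> (compress, k=1), (rollback, k=1).
Iteration 2: edges from {compress,rollback} -> (rollback, k=2).
Iteration 3: no outgoing edges from {rollback}; recursion stops.
Total rows emitted: 4.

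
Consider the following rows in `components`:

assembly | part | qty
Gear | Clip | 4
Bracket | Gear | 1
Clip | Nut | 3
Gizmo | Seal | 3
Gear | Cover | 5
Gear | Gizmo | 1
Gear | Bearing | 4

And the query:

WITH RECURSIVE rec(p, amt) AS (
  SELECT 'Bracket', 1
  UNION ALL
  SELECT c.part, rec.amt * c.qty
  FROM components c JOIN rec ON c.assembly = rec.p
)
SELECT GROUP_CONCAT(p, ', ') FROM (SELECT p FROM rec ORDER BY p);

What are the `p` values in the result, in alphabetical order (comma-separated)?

Bearing, Bracket, Clip, Cover, Gear, Gizmo, Nut, Seal

Base: (Bracket, amt=1).
Iteration 1: components of {Bracket} -> Gear = 1*1 = 1.
Iteration 2: components of {Gear} -> Bearing = 1*4 = 4, Clip = 1*4 = 4, Cover = 1*5 = 5, Gizmo = 1*1 = 1.
Iteration 3: components of {Bearing,Clip,Cover,Gizmo} -> Nut = 4*3 = 12, Seal = 1*3 = 3.
Iteration 4: no further components; recursion stops.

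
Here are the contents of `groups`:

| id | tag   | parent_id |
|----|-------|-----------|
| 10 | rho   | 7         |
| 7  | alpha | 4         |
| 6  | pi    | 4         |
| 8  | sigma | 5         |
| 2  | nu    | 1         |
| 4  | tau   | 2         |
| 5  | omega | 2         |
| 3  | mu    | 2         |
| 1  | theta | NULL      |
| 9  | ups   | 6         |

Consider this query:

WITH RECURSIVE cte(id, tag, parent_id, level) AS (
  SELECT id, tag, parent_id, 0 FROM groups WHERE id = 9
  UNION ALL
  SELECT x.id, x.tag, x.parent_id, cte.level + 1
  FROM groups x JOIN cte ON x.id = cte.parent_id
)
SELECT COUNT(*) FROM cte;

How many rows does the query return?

Base: id=9 (ups), parent_id=6, level 0.
Iteration 1: join on id=6 -> pi (id 6, parent_id=4, level 1).
Iteration 2: join on id=4 -> tau (id 4, parent_id=2, level 2).
Iteration 3: join on id=2 -> nu (id 2, parent_id=1, level 3).
Iteration 4: join on id=1 -> theta (id 1, parent_id=NULL, level 4).
Iteration 5: parent_id is NULL; no match; recursion stops.
Total rows emitted: 5.

5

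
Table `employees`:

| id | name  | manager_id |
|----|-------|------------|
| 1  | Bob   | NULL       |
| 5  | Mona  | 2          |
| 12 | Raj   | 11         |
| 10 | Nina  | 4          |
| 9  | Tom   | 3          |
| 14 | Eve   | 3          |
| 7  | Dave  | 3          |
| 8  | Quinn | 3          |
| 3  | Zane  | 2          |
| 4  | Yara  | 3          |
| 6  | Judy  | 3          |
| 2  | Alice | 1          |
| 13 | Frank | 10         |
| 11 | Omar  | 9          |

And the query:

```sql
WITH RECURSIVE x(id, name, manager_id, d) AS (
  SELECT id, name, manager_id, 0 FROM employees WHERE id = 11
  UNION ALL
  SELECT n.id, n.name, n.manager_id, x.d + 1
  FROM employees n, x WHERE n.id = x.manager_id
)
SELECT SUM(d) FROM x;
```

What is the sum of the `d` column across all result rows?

10

Base: id=11 (Omar), manager_id=9, d 0.
Iteration 1: join on id=9 -> Tom (id 9, manager_id=3, d 1).
Iteration 2: join on id=3 -> Zane (id 3, manager_id=2, d 2).
Iteration 3: join on id=2 -> Alice (id 2, manager_id=1, d 3).
Iteration 4: join on id=1 -> Bob (id 1, manager_id=NULL, d 4).
Iteration 5: manager_id is NULL; no match; recursion stops.
SUM(d) = 0 + 1 + 2 + 3 + 4 = 10.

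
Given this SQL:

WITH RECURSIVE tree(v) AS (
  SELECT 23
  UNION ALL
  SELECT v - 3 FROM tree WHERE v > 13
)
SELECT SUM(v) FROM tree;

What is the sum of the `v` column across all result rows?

85

Base: v=23.
Iteration 1: 23 > 13 holds -> v = 23 - 3 = 20.
Iteration 2: 20 > 13 holds -> v = 20 - 3 = 17.
Iteration 3: 17 > 13 holds -> v = 17 - 3 = 14.
Iteration 4: 14 > 13 holds -> v = 14 - 3 = 11.
Iteration 5: 11 > 13 fails; recursion stops.
SUM(v) = 23 + 20 + 17 + 14 + 11 = 85.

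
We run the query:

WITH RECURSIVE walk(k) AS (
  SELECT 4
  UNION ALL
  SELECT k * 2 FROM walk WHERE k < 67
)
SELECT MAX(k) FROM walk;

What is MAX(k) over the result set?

128

Base: k=4.
Iteration 1: 4 < 67 holds -> k = 4 * 2 = 8.
Iteration 2: 8 < 67 holds -> k = 8 * 2 = 16.
Iteration 3: 16 < 67 holds -> k = 16 * 2 = 32.
Iteration 4: 32 < 67 holds -> k = 32 * 2 = 64.
Iteration 5: 64 < 67 holds -> k = 64 * 2 = 128.
Iteration 6: 128 < 67 fails; recursion stops.
k values: 4, 8, 16, 32, 64, 128; the maximum is 128.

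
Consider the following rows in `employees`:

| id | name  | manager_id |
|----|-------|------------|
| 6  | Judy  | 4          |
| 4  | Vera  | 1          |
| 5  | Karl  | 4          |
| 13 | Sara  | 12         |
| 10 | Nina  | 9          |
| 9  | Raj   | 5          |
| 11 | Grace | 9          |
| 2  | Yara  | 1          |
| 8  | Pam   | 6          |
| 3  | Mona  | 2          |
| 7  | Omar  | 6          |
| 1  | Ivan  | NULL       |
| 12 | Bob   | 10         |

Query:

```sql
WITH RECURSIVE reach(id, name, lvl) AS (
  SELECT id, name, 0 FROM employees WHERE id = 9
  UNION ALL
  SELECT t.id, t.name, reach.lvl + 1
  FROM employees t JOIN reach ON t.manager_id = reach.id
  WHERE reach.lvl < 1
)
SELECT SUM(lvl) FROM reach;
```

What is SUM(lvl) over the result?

2

Base: id=9 (Raj) at lvl 0.
Iteration 1: rows with manager_id in {9} -> Nina (id 10, lvl 1), Grace (id 11, lvl 1).
Iteration 2: lvl < 1 fails for all current rows; recursion stops.
SUM(lvl) = 0 + 1 + 1 = 2.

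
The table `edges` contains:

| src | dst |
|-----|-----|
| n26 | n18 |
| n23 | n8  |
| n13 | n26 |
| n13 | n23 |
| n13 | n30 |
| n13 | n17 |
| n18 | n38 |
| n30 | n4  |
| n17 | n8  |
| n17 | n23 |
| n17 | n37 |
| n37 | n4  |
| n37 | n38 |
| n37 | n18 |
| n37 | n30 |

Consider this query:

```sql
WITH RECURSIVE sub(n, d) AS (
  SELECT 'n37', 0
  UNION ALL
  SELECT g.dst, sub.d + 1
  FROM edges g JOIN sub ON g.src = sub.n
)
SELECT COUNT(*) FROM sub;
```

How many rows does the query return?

Base: (n37, d=0).
Iteration 1: edges from {n37} -> (n18, d=1), (n30, d=1), (n38, d=1), (n4, d=1).
Iteration 2: edges from {n18,n30,n38,n4} -> (n38, d=2), (n4, d=2).
Iteration 3: no outgoing edges from {n38,n4}; recursion stops.
Total rows emitted: 7.

7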